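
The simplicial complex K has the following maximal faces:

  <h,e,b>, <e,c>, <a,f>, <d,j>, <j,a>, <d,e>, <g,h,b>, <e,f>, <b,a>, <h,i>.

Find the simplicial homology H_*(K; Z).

We work with the vertex ordering a < b < c < d < e < f < g < h < i < j. The simplices of K, each written with vertices in increasing order, are:

  0-simplices (10): a, b, c, d, e, f, g, h, i, j
  1-simplices (13): ab, af, aj, be, bg, bh, ce, de, dj, ef, eh, gh, hi
  2-simplices (2): beh, bgh

Hence C_0 ≅ Z^10, C_1 ≅ Z^13, C_2 ≅ Z^2.

∂_1: C_1 → C_0 maps an edge to its endpoints' difference, ∂[p,q] = q − p. For instance
  ∂af = f − a.
As a 10×13 matrix over Z this has rank 9, with invariant factors (1,1,1,1,1,1,1,1,1).

Boundary ∂_2: C_2 → C_1 acts by ∂[p,q,r] = [q,r] − [p,r] + [p,q]. For instance
  ∂bgh = gh − bh + bg,
  ∂beh = eh − bh + be.
This gives a 13×2 integer matrix of rank 2; reducing to Smith normal form yields diagonal entries (1,1).

Reading off H_k = ker ∂_k / im ∂_{k+1}:

  H_0: rank C_0 − rank ∂_1 = 10 − 9 = 1, and the invariant factors of ∂_1 are all 1, so H_0 ≅ Z.
  H_1: rank ker ∂_1 − rank ∂_2 = (13 − 9) − 2 = 2, and the invariant factors of ∂_2 are all 1, so H_1 ≅ Z^2.
  H_2: rank ker ∂_2 − rank ∂_3 = (2 − 2) − 0 = 0, and there is no ∂_3, so H_2 ≅ 0.

As a check, the Euler characteristic is 10 − 13 + 2 = -1, which agrees with 1 − 2 + 0 = -1.

H_0 ≅ Z,  H_1 ≅ Z^2,  H_2 = 0.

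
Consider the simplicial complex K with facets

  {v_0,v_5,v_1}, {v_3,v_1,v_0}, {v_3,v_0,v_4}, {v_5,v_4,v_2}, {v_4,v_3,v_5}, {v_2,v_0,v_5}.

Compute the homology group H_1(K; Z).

Take the total order v_0 < v_1 < v_2 < v_3 < v_4 < v_5 on the vertex set. Then K (dimension 2) consists of the simplices:

  0-simplices (6): [v_0], [v_1], [v_2], [v_3], [v_4], [v_5]
  1-simplices (12): [v_0,v_1], [v_0,v_2], [v_0,v_3], [v_0,v_4], [v_0,v_5], [v_1,v_3], [v_1,v_5], [v_2,v_4], [v_2,v_5], [v_3,v_4], [v_3,v_5], [v_4,v_5]
  2-simplices (6): [v_0,v_1,v_3], [v_0,v_1,v_5], [v_0,v_2,v_5], [v_0,v_3,v_4], [v_2,v_4,v_5], [v_3,v_4,v_5]

giving chain groups C_0 ≅ Z^6, C_1 ≅ Z^12, C_2 ≅ Z^6.

∂_1: C_1 → C_0 is given by ∂[p,q] = [q] − [p]. For instance
  ∂[v_4,v_5] = [v_5] − [v_4].
As a 6×12 matrix over Z this has rank 5, with invariant factors (1,1,1,1,1).

The boundary map ∂_2: C_2 → C_1 acts by ∂[p,q,r] = [q,r] − [p,r] + [p,q]. For instance
  ∂[v_0,v_1,v_5] = [v_1,v_5] − [v_0,v_5] + [v_0,v_1],
  ∂[v_0,v_1,v_3] = [v_1,v_3] − [v_0,v_3] + [v_0,v_1].
As a 12×6 matrix over Z this has rank 6, with invariant factors (1,1,1,1,1,1).

From H_k ≅ ker(∂_k) / im(∂_{k+1}) we obtain:

  H_1: rank ker ∂_1 − rank ∂_2 = (12 − 5) − 6 = 1, and the invariant factors of ∂_2 are all 1, so H_1 ≅ Z.

(K is a triangulation of the cylinder S^1 x I.)

H_1 = Z.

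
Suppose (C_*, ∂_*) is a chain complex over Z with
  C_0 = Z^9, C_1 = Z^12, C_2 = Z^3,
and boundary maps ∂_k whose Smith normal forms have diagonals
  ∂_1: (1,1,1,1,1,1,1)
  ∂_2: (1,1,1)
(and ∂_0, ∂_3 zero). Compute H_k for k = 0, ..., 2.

H_0 ≅ Z^2,  H_1 ≅ Z^2,  H_2 = 0.

H_0: b_0 = 9 − 0 − 7 = 2; torsion from ∂_1 factors > 1: none. So H_0 ≅ Z^2.
H_1: b_1 = 12 − 7 − 3 = 2; torsion from ∂_2 factors > 1: none. So H_1 ≅ Z^2.
H_2: b_2 = 3 − 3 − 0 = 0; torsion from ∂_3 factors > 1: none. So H_2 ≅ 0.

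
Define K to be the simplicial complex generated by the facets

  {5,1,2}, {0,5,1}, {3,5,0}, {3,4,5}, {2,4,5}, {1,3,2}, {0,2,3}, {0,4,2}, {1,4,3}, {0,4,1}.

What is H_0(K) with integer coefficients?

H_0 = Z.

Order the vertices as 0 < 1 < 2 < 3 < 4 < 5. Listing each simplex with vertices in this order, K has dimension 2 with simplices:

  0-simplices (6): [0], [1], [2], [3], [4], [5]
  1-simplices (15): [0,1], [0,2], [0,3], [0,4], [0,5], [1,2], [1,3], [1,4], [1,5], [2,3], [2,4], [2,5], [3,4], [3,5], [4,5]
  2-simplices (10): [0,1,4], [0,1,5], [0,2,3], [0,2,4], [0,3,5], [1,2,3], [1,2,5], [1,3,4], [2,4,5], [3,4,5]

giving chain groups C_0 ≅ Z^6, C_1 ≅ Z^15, C_2 ≅ Z^10.

∂_1: C_1 → C_0 is given by ∂[p,q] = [q] − [p].
The 6×15 boundary matrix has rank 5 and Smith normal form diag(1,1,1,1,1).

The boundary map ∂_2: C_2 → C_1 sends each 2-simplex [p,q,r] to [q,r] − [p,r] + [p,q]. For instance
  ∂[2,4,5] = [4,5] − [2,5] + [2,4],
  ∂[0,3,5] = [3,5] − [0,5] + [0,3].
The 15×10 boundary matrix has rank 10 and Smith normal form diag(1,1,1,1,1,1,1,1,1,2).

From H_k ≅ ker(∂_k) / im(∂_{k+1}) we obtain:

  H_0: rank C_0 − rank ∂_1 = 6 − 5 = 1, and the invariant factors of ∂_1 are all 1, so H_0 ≅ Z.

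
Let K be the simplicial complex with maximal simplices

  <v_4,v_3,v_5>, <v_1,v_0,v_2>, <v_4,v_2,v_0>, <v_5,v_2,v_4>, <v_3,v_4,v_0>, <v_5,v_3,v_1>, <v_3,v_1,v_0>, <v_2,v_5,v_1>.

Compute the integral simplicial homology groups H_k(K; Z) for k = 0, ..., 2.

Take the total order v_0 < v_1 < v_2 < v_3 < v_4 < v_5 on the vertex set. Then K (dimension 2) consists of the simplices:

  0-simplices (6): [v_0], [v_1], [v_2], [v_3], [v_4], [v_5]
  1-simplices (12): [v_0,v_1], [v_0,v_2], [v_0,v_3], [v_0,v_4], [v_1,v_2], [v_1,v_3], [v_1,v_5], [v_2,v_4], [v_2,v_5], [v_3,v_4], [v_3,v_5], [v_4,v_5]
  2-simplices (8): [v_0,v_1,v_2], [v_0,v_1,v_3], [v_0,v_2,v_4], [v_0,v_3,v_4], [v_1,v_2,v_5], [v_1,v_3,v_5], [v_2,v_4,v_5], [v_3,v_4,v_5]

giving chain groups C_0 ≅ Z^6, C_1 ≅ Z^12, C_2 ≅ Z^8.

Boundary ∂_1: C_1 → C_0 is given by ∂[p,q] = [q] − [p]. For instance
  ∂[v_0,v_1] = [v_1] − [v_0].
The resulting 6×12 matrix has rank 5, and its Smith normal form has invariant factors (1,1,1,1,1).

∂_2: C_2 → C_1 sends each 2-simplex [p,q,r] to [q,r] − [p,r] + [p,q]. For instance
  ∂[v_0,v_3,v_4] = [v_3,v_4] − [v_0,v_4] + [v_0,v_3],
  ∂[v_0,v_1,v_2] = [v_1,v_2] − [v_0,v_2] + [v_0,v_1].
As a 12×8 matrix over Z this has rank 7, with invariant factors (1,1,1,1,1,1,1).

Computing H_k = (kernel of ∂_k) / (image of ∂_{k+1}):

  H_0: rank C_0 − rank ∂_1 = 6 − 5 = 1, and the invariant factors of ∂_1 are all 1, so H_0 = Z.
  H_1: rank ker ∂_1 − rank ∂_2 = (12 − 5) − 7 = 0, and the invariant factors of ∂_2 are all 1, so H_1 = 0.
  H_2: rank ker ∂_2 − rank ∂_3 = (8 − 7) − 0 = 1, and there is no ∂_3, so H_2 = Z.

As a check, the Euler characteristic is 6 − 12 + 8 = 2, which agrees with 1 − 0 + 1 = 2.

H_0 = Z,  H_1 = 0,  H_2 = Z.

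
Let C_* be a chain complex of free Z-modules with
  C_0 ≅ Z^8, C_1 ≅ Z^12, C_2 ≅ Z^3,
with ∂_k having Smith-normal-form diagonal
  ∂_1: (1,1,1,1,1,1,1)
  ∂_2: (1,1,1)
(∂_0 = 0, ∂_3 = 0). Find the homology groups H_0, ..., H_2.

H_0: b_0 = 8 − 0 − 7 = 1; torsion from ∂_1 factors > 1: none. So H_0 ≅ Z.
H_1: b_1 = 12 − 7 − 3 = 2; torsion from ∂_2 factors > 1: none. So H_1 ≅ Z^2.
H_2: b_2 = 3 − 3 − 0 = 0; torsion from ∂_3 factors > 1: none. So H_2 ≅ 0.

H_0 ≅ Z,  H_1 ≅ Z^2,  H_2 = 0.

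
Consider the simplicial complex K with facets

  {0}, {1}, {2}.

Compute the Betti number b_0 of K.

b_0 = 3.

Fix the vertex order 0 < 1 < 2 and write every simplex with vertices in increasing order. Then dim K = 0 and the simplices of K are:

  0-simplices (3): [0], [1], [2]

giving chain groups C_0 ≅ Z^3.

Reading off H_k = ker ∂_k / im ∂_{k+1}:

  H_0: rank C_0 − rank ∂_1 = 3 − 0 = 3, and there is no ∂_1, so H_0 = Z^3.

Hence the Betti numbers are b_0 = 3.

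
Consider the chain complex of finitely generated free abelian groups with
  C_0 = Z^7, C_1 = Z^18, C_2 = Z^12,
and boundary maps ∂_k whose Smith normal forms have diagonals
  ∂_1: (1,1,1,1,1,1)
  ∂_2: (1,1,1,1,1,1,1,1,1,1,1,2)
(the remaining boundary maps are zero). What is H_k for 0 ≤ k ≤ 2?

H_0 = Z,  H_1 = Z/2Z,  H_2 = 0.

H_0: b_0 = 7 − 0 − 6 = 1; torsion from ∂_1 factors > 1: none. So H_0 = Z.
H_1: b_1 = 18 − 6 − 12 = 0; torsion from ∂_2 factors > 1: [2]. So H_1 = Z/2Z.
H_2: b_2 = 12 − 12 − 0 = 0; torsion from ∂_3 factors > 1: none. So H_2 = 0.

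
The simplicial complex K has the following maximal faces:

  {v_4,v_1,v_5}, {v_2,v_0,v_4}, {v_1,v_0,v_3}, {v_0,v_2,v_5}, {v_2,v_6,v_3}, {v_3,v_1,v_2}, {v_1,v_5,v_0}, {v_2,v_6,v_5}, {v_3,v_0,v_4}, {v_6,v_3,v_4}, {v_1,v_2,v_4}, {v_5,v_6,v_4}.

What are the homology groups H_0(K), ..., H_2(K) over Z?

H_0 ≅ Z,  H_1 ≅ Z/2Z,  H_2 = 0.

We work with the vertex ordering v_0 < v_1 < v_2 < v_3 < v_4 < v_5 < v_6. The simplices of K, each written with vertices in increasing order, are:

  0-simplices (7): [v_0], [v_1], [v_2], [v_3], [v_4], [v_5], [v_6]
  1-simplices (18): (18 of them)
  2-simplices (12): (12 of them)

Hence C_0 ≅ Z^7, C_1 ≅ Z^18, C_2 ≅ Z^12.

The boundary map ∂_1: C_1 → C_0 sends each edge [p,q] (with p < q) to q − p. For instance
  ∂[v_4,v_5] = [v_5] − [v_4].
The resulting 7×18 matrix has rank 6, and its Smith normal form has invariant factors (1,1,1,1,1,1).

Boundary ∂_2: C_2 → C_1 maps a triangle to the signed sum of its edges. For instance
  ∂[v_1,v_4,v_5] = [v_4,v_5] − [v_1,v_5] + [v_1,v_4],
  ∂[v_2,v_3,v_6] = [v_3,v_6] − [v_2,v_6] + [v_2,v_3].
The 18×12 boundary matrix has rank 12 and Smith normal form diag(1,1,1,1,1,1,1,1,1,1,1,2).

Reading off H_k = ker ∂_k / im ∂_{k+1}:

  H_0: rank C_0 − rank ∂_1 = 7 − 6 = 1, and the invariant factors of ∂_1 are all 1, so H_0 = Z.
  H_1: rank ker ∂_1 − rank ∂_2 = (18 − 6) − 12 = 0, and ∂_2 has invariant factor 2 > 1, so H_1 = Z/2Z.
  H_2: rank ker ∂_2 − rank ∂_3 = (12 − 12) − 0 = 0, and there is no ∂_3, so H_2 = 0.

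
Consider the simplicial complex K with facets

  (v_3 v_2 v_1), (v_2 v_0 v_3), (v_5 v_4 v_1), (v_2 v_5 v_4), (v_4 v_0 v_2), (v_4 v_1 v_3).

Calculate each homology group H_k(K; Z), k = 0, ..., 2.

Order the vertices as v_0 < v_1 < v_2 < v_3 < v_4 < v_5. Listing each simplex with vertices in this order, K has dimension 2 with simplices:

  0-simplices (6): [v_0], [v_1], [v_2], [v_3], [v_4], [v_5]
  1-simplices (12): [v_0,v_2], [v_0,v_3], [v_0,v_4], [v_1,v_2], [v_1,v_3], [v_1,v_4], [v_1,v_5], [v_2,v_3], [v_2,v_4], [v_2,v_5], [v_3,v_4], [v_4,v_5]
  2-simplices (6): [v_0,v_2,v_3], [v_0,v_2,v_4], [v_1,v_2,v_3], [v_1,v_3,v_4], [v_1,v_4,v_5], [v_2,v_4,v_5]

so the chain groups are C_0 ≅ Z^6, C_1 ≅ Z^12, C_2 ≅ Z^6.

∂_1: C_1 → C_0 maps an edge to its endpoints' difference, ∂[p,q] = q − p. For instance
  ∂[v_1,v_5] = [v_5] − [v_1].
The resulting 6×12 matrix has rank 5, and its Smith normal form has invariant factors (1,1,1,1,1).

Boundary ∂_2: C_2 → C_1 maps a triangle to the signed sum of its edges. For instance
  ∂[v_1,v_3,v_4] = [v_3,v_4] − [v_1,v_4] + [v_1,v_3],
  ∂[v_1,v_4,v_5] = [v_4,v_5] − [v_1,v_5] + [v_1,v_4].
This gives a 12×6 integer matrix of rank 6; reducing to Smith normal form yields diagonal entries (1,1,1,1,1,1).

Reading off H_k = ker ∂_k / im ∂_{k+1}:

  H_0: rank C_0 − rank ∂_1 = 6 − 5 = 1, and the invariant factors of ∂_1 are all 1, so H_0 = Z.
  H_1: rank ker ∂_1 − rank ∂_2 = (12 − 5) − 6 = 1, and the invariant factors of ∂_2 are all 1, so H_1 = Z.
  H_2: rank ker ∂_2 − rank ∂_3 = (6 − 6) − 0 = 0, and there is no ∂_3, so H_2 = 0.

As a check, the Euler characteristic is 6 − 12 + 6 = 0, which agrees with 1 − 1 + 0 = 0.

H_0 ≅ Z,  H_1 ≅ Z,  H_2 = 0.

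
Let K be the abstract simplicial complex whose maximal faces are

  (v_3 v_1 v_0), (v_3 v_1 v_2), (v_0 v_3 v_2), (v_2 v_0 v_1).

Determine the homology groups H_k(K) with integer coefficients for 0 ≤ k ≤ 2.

K has 4 vertices, 6 edges, 4 triangles.
rank ∂_0 = 0, rank ∂_1 = 3 ⇒ b_0 = 4 − 0 − 3 = 1; all invariant factors of ∂_1 are 1 so no torsion. So H_0 = Z.
rank ∂_1 = 3, rank ∂_2 = 3 ⇒ b_1 = 6 − 3 − 3 = 0; all invariant factors of ∂_2 are 1 so no torsion. So H_1 = 0.
rank ∂_2 = 3, rank ∂_3 = 0 ⇒ b_2 = 4 − 3 − 0 = 1. So H_2 = Z.

H_0 = Z,  H_1 = 0,  H_2 = Z.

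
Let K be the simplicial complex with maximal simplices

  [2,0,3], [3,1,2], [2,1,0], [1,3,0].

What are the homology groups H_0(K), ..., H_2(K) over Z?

K has 4 vertices, 6 edges, 4 triangles.
rank ∂_0 = 0, rank ∂_1 = 3 ⇒ b_0 = 4 − 0 − 3 = 1; all invariant factors of ∂_1 are 1 so no torsion. So H_0 = Z.
rank ∂_1 = 3, rank ∂_2 = 3 ⇒ b_1 = 6 − 3 − 3 = 0; all invariant factors of ∂_2 are 1 so no torsion. So H_1 = 0.
rank ∂_2 = 3, rank ∂_3 = 0 ⇒ b_2 = 4 − 3 − 0 = 1. So H_2 = Z.

H_0 = Z,  H_1 = 0,  H_2 = Z.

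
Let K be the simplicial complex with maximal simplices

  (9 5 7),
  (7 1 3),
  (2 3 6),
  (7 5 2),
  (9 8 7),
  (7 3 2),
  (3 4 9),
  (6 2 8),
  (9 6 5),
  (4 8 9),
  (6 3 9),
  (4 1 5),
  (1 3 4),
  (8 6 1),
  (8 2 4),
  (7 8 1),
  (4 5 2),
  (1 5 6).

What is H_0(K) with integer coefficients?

H_0 = Z.

We work with the vertex ordering 1 < 2 < 3 < 4 < 5 < 6 < 7 < 8 < 9. The simplices of K, each written with vertices in increasing order, are:

  0-simplices (9): [1], [2], [3], [4], [5], [6], [7], [8], [9]
  1-simplices (27): (27 of them)
  2-simplices (18): [1,3,4], [1,3,7], [1,4,5], [1,5,6], [1,6,8], [1,7,8], [2,3,6], [2,3,7], [2,4,5], [2,4,8], [2,5,7], [2,6,8], [3,4,9], [3,6,9], [4,8,9], [5,6,9], [5,7,9], [7,8,9]

so the chain groups are C_0 ≅ Z^9, C_1 ≅ Z^27, C_2 ≅ Z^18.

∂_1: C_1 → C_0 is given by ∂[p,q] = [q] − [p]. For instance
  ∂[5,7] = [7] − [5].
The resulting 9×27 matrix has rank 8, and its Smith normal form has invariant factors (1,1,1,1,1,1,1,1).

The boundary map ∂_2: C_2 → C_1 sends each 2-simplex [p,q,r] to [q,r] − [p,r] + [p,q]. For instance
  ∂[1,3,7] = [3,7] − [1,7] + [1,3],
  ∂[1,6,8] = [6,8] − [1,8] + [1,6].
This gives a 27×18 integer matrix of rank 17; reducing to Smith normal form yields diagonal entries (1,1,1,1,1,1,1,1,1,1,1,1,1,1,1,1,1).

From H_k ≅ ker(∂_k) / im(∂_{k+1}) we obtain:

  H_0: rank C_0 − rank ∂_1 = 9 − 8 = 1, and the invariant factors of ∂_1 are all 1, so H_0 = Z.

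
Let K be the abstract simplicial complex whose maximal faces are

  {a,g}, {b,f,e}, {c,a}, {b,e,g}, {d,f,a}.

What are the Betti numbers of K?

b_0 = 1, b_1 = 1, b_2 = 0.

Take the total order a < b < c < d < e < f < g on the vertex set. Then K (dimension 2) consists of the simplices:

  0-simplices (7): a, b, c, d, e, f, g
  1-simplices (10): ac, ad, af, ag, be, bf, bg, df, ef, eg
  2-simplices (3): adf, bef, beg

Hence C_0 ≅ Z^7, C_1 ≅ Z^10, C_2 ≅ Z^3.

∂_1: C_1 → C_0 is given by ∂[p,q] = [q] − [p].
As a 7×10 matrix over Z this has rank 6, with invariant factors (1,1,1,1,1,1).

∂_2: C_2 → C_1 sends each 2-simplex [p,q,r] to [q,r] − [p,r] + [p,q]. For instance
  ∂beg = eg − bg + be,
  ∂bef = ef − bf + be.
The 10×3 boundary matrix has rank 3 and Smith normal form diag(1,1,1).

Computing H_k = (kernel of ∂_k) / (image of ∂_{k+1}):

  H_0: rank C_0 − rank ∂_1 = 7 − 6 = 1, and the invariant factors of ∂_1 are all 1, so H_0 ≅ Z.
  H_1: rank ker ∂_1 − rank ∂_2 = (10 − 6) − 3 = 1, and the invariant factors of ∂_2 are all 1, so H_1 ≅ Z.
  H_2: rank ker ∂_2 − rank ∂_3 = (3 − 3) − 0 = 0, and there is no ∂_3, so H_2 ≅ 0.

Hence the Betti numbers are b_0 = 1, b_1 = 1, b_2 = 0.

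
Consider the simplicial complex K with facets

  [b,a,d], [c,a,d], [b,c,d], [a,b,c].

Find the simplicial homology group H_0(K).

Fix the vertex order a < b < c < d and write every simplex with vertices in increasing order. Then dim K = 2 and the simplices of K are:

  0-simplices (4): a, b, c, d
  1-simplices (6): ab, ac, ad, bc, bd, cd
  2-simplices (4): abc, abd, acd, bcd

Hence C_0 ≅ Z^4, C_1 ≅ Z^6, C_2 ≅ Z^4.

∂_1: C_1 → C_0 is given by ∂[p,q] = [q] − [p]. For instance
  ∂ac = c − a.
The 4×6 boundary matrix has rank 3 and Smith normal form diag(1,1,1).

Boundary ∂_2: C_2 → C_1 maps a triangle to the signed sum of its edges. For instance
  ∂abd = bd − ad + ab,
  ∂bcd = cd − bd + bc.
The resulting 6×4 matrix has rank 3, and its Smith normal form has invariant factors (1,1,1).

Computing H_k = (kernel of ∂_k) / (image of ∂_{k+1}):

  H_0: rank C_0 − rank ∂_1 = 4 − 3 = 1, and the invariant factors of ∂_1 are all 1, so H_0 ≅ Z.

H_0 = Z.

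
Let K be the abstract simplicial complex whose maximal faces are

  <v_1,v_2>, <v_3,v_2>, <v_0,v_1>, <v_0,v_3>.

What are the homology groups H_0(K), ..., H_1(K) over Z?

H_0 ≅ Z,  H_1 ≅ Z.

Fix the vertex order v_0 < v_1 < v_2 < v_3 and write every simplex with vertices in increasing order. Then dim K = 1 and the simplices of K are:

  0-simplices (4): [v_0], [v_1], [v_2], [v_3]
  1-simplices (4): [v_0,v_1], [v_0,v_3], [v_1,v_2], [v_2,v_3]

giving chain groups C_0 ≅ Z^4, C_1 ≅ Z^4.

∂_1: C_1 → C_0 is given by ∂[p,q] = [q] − [p]. For instance
  ∂[v_0,v_3] = [v_3] − [v_0].
This gives a 4×4 integer matrix of rank 3; reducing to Smith normal form yields diagonal entries (1,1,1).

Now H_k = ker ∂_k / im ∂_{k+1}, so:

  H_0: rank C_0 − rank ∂_1 = 4 − 3 = 1, and the invariant factors of ∂_1 are all 1, so H_0 ≅ Z.
  H_1: rank ker ∂_1 − rank ∂_2 = (4 − 3) − 0 = 1, and there is no ∂_2, so H_1 ≅ Z.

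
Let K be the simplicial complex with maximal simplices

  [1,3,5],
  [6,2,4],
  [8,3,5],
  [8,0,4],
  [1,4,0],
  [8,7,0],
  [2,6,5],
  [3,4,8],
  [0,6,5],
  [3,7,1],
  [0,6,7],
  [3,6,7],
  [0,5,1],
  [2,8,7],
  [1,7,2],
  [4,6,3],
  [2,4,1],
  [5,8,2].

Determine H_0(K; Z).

K has 9 vertices, 27 edges, 18 triangles.
rank ∂_0 = 0, rank ∂_1 = 8 ⇒ b_0 = 9 − 0 − 8 = 1; all invariant factors of ∂_1 are 1 so no torsion. So H_0 = Z.

H_0 = Z.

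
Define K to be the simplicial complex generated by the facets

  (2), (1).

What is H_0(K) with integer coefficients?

Fix the vertex order 1 < 2 and write every simplex with vertices in increasing order. Then dim K = 0 and the simplices of K are:

  0-simplices (2): [1], [2]

giving chain groups C_0 ≅ Z^2.

Now H_k = ker ∂_k / im ∂_{k+1}, so:

  H_0: rank C_0 − rank ∂_1 = 2 − 0 = 2, and there is no ∂_1, so H_0 ≅ Z^2.

(K is a triangulation of a set of 2 points.)

H_0 = Z^2.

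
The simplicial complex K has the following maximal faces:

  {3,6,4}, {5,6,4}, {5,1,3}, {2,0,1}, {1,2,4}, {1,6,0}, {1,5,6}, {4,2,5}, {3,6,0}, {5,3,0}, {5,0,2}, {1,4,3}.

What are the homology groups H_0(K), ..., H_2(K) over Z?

K has 7 vertices, 18 edges, 12 triangles.
rank ∂_0 = 0, rank ∂_1 = 6 ⇒ b_0 = 7 − 0 − 6 = 1; all invariant factors of ∂_1 are 1 so no torsion. So H_0 = Z.
rank ∂_1 = 6, rank ∂_2 = 12 ⇒ b_1 = 18 − 6 − 12 = 0; ∂_2 has invariant factor(s) [2] giving torsion. So H_1 = Z_2.
rank ∂_2 = 12, rank ∂_3 = 0 ⇒ b_2 = 12 − 12 − 0 = 0. So H_2 = 0.

H_0 ≅ Z,  H_1 ≅ Z_2,  H_2 = 0.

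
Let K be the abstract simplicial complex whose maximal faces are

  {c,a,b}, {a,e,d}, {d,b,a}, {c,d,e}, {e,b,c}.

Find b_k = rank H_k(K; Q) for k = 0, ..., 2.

b_0 = 1, b_1 = 1, b_2 = 0.

Fix the vertex order a < b < c < d < e and write every simplex with vertices in increasing order. Then dim K = 2 and the simplices of K are:

  0-simplices (5): a, b, c, d, e
  1-simplices (10): ab, ac, ad, ae, bc, bd, be, cd, ce, de
  2-simplices (5): abc, abd, ade, bce, cde

giving chain groups C_0 ≅ Z^5, C_1 ≅ Z^10, C_2 ≅ Z^5.

Boundary ∂_1: C_1 → C_0 maps an edge to its endpoints' difference, ∂[p,q] = q − p.
The 5×10 boundary matrix has rank 4 and Smith normal form diag(1,1,1,1).

∂_2: C_2 → C_1 maps a triangle to the signed sum of its edges. For instance
  ∂cde = de − ce + cd,
  ∂bce = ce − be + bc.
This gives a 10×5 integer matrix of rank 5; reducing to Smith normal form yields diagonal entries (1,1,1,1,1).

Computing H_k = (kernel of ∂_k) / (image of ∂_{k+1}):

  H_0: rank C_0 − rank ∂_1 = 5 − 4 = 1, and the invariant factors of ∂_1 are all 1, so H_0 = Z.
  H_1: rank ker ∂_1 − rank ∂_2 = (10 − 4) − 5 = 1, and the invariant factors of ∂_2 are all 1, so H_1 = Z.
  H_2: rank ker ∂_2 − rank ∂_3 = (5 − 5) − 0 = 0, and there is no ∂_3, so H_2 = 0.

Hence the Betti numbers are b_0 = 1, b_1 = 1, b_2 = 0.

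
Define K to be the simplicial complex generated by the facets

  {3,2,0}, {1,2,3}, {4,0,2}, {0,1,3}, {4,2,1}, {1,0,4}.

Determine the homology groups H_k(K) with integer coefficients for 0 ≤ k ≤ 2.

Fix the vertex order 0 < 1 < 2 < 3 < 4 and write every simplex with vertices in increasing order. Then dim K = 2 and the simplices of K are:

  0-simplices (5): [0], [1], [2], [3], [4]
  1-simplices (9): [0,1], [0,2], [0,3], [0,4], [1,2], [1,3], [1,4], [2,3], [2,4]
  2-simplices (6): [0,1,3], [0,1,4], [0,2,3], [0,2,4], [1,2,3], [1,2,4]

so the chain groups are C_0 ≅ Z^5, C_1 ≅ Z^9, C_2 ≅ Z^6.

∂_1: C_1 → C_0 sends each edge [p,q] (with p < q) to q − p. For instance
  ∂[0,1] = [1] − [0].
The 5×9 boundary matrix has rank 4 and Smith normal form diag(1,1,1,1).

Boundary ∂_2: C_2 → C_1 maps a triangle to the signed sum of its edges. For instance
  ∂[0,1,3] = [1,3] − [0,3] + [0,1],
  ∂[1,2,4] = [2,4] − [1,4] + [1,2].
This gives a 9×6 integer matrix of rank 5; reducing to Smith normal form yields diagonal entries (1,1,1,1,1).

Computing H_k = (kernel of ∂_k) / (image of ∂_{k+1}):

  H_0: rank C_0 − rank ∂_1 = 5 − 4 = 1, and the invariant factors of ∂_1 are all 1, so H_0 = Z.
  H_1: rank ker ∂_1 − rank ∂_2 = (9 − 4) − 5 = 0, and the invariant factors of ∂_2 are all 1, so H_1 = 0.
  H_2: rank ker ∂_2 − rank ∂_3 = (6 − 5) − 0 = 1, and there is no ∂_3, so H_2 = Z.

H_0 ≅ Z,  H_1 = 0,  H_2 ≅ Z.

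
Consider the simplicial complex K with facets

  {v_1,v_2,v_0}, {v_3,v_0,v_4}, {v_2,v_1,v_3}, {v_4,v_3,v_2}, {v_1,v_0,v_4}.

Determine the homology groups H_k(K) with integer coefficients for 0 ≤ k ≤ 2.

K has 5 vertices, 10 edges, 5 triangles.
rank ∂_0 = 0, rank ∂_1 = 4 ⇒ b_0 = 5 − 0 − 4 = 1; all invariant factors of ∂_1 are 1 so no torsion. So H_0 ≅ Z.
rank ∂_1 = 4, rank ∂_2 = 5 ⇒ b_1 = 10 − 4 − 5 = 1; all invariant factors of ∂_2 are 1 so no torsion. So H_1 ≅ Z.
rank ∂_2 = 5, rank ∂_3 = 0 ⇒ b_2 = 5 − 5 − 0 = 0. So H_2 ≅ 0.

H_0 = Z,  H_1 = Z,  H_2 = 0.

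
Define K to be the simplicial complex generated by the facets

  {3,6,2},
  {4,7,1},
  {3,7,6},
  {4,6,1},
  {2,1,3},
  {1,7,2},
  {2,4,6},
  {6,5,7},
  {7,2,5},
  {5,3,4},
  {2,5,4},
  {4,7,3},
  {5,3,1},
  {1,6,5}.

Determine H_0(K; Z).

Fix the vertex order 1 < 2 < 3 < 4 < 5 < 6 < 7 and write every simplex with vertices in increasing order. Then dim K = 2 and the simplices of K are:

  0-simplices (7): [1], [2], [3], [4], [5], [6], [7]
  1-simplices (21): [1,2], [1,3], [1,4], [1,5], [1,6], [1,7], [2,3], [2,4], [2,5], [2,6], [2,7], [3,4], [3,5], [3,6], [3,7], [4,5], [4,6], [4,7], [5,6], [5,7], [6,7]
  2-simplices (14): [1,2,3], [1,2,7], [1,3,5], [1,4,6], [1,4,7], [1,5,6], [2,3,6], [2,4,5], [2,4,6], [2,5,7], [3,4,5], [3,4,7], [3,6,7], [5,6,7]

so the chain groups are C_0 ≅ Z^7, C_1 ≅ Z^21, C_2 ≅ Z^14.

Boundary ∂_1: C_1 → C_0 sends each edge [p,q] (with p < q) to q − p. For instance
  ∂[2,7] = [7] − [2].
This gives a 7×21 integer matrix of rank 6; reducing to Smith normal form yields diagonal entries (1,1,1,1,1,1).

∂_2: C_2 → C_1 sends each 2-simplex [p,q,r] to [q,r] − [p,r] + [p,q]. For instance
  ∂[2,4,5] = [4,5] − [2,5] + [2,4],
  ∂[3,4,5] = [4,5] − [3,5] + [3,4].
The 21×14 boundary matrix has rank 13 and Smith normal form diag(1,1,1,1,1,1,1,1,1,1,1,1,1).

Now H_k = ker ∂_k / im ∂_{k+1}, so:

  H_0: rank C_0 − rank ∂_1 = 7 − 6 = 1, and the invariant factors of ∂_1 are all 1, so H_0 ≅ Z.

H_0 ≅ Z.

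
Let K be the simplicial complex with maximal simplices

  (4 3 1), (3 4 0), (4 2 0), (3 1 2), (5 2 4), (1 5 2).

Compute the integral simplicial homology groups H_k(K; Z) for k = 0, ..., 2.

H_0 ≅ Z,  H_1 ≅ Z,  H_2 = 0.

Order the vertices as 0 < 1 < 2 < 3 < 4 < 5. Listing each simplex with vertices in this order, K has dimension 2 with simplices:

  0-simplices (6): [0], [1], [2], [3], [4], [5]
  1-simplices (12): [0,2], [0,3], [0,4], [1,2], [1,3], [1,4], [1,5], [2,3], [2,4], [2,5], [3,4], [4,5]
  2-simplices (6): [0,2,4], [0,3,4], [1,2,3], [1,2,5], [1,3,4], [2,4,5]

giving chain groups C_0 ≅ Z^6, C_1 ≅ Z^12, C_2 ≅ Z^6.

∂_1: C_1 → C_0 sends each edge [p,q] (with p < q) to q − p.
The 6×12 boundary matrix has rank 5 and Smith normal form diag(1,1,1,1,1).

The boundary map ∂_2: C_2 → C_1 maps a triangle to the signed sum of its edges. For instance
  ∂[2,4,5] = [4,5] − [2,5] + [2,4],
  ∂[0,2,4] = [2,4] − [0,4] + [0,2].
As a 12×6 matrix over Z this has rank 6, with invariant factors (1,1,1,1,1,1).

Computing H_k = (kernel of ∂_k) / (image of ∂_{k+1}):

  H_0: rank C_0 − rank ∂_1 = 6 − 5 = 1, and the invariant factors of ∂_1 are all 1, so H_0 ≅ Z.
  H_1: rank ker ∂_1 − rank ∂_2 = (12 − 5) − 6 = 1, and the invariant factors of ∂_2 are all 1, so H_1 ≅ Z.
  H_2: rank ker ∂_2 − rank ∂_3 = (6 − 6) − 0 = 0, and there is no ∂_3, so H_2 ≅ 0.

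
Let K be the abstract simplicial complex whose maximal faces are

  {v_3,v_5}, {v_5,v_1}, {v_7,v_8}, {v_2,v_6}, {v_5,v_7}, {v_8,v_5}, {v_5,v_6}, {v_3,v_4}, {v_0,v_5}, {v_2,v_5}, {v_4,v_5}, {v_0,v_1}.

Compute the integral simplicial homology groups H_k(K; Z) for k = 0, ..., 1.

H_0 ≅ Z,  H_1 ≅ Z^4.

Take the total order v_0 < v_1 < v_2 < v_3 < v_4 < v_5 < v_6 < v_7 < v_8 on the vertex set. Then K (dimension 1) consists of the simplices:

  0-simplices (9): [v_0], [v_1], [v_2], [v_3], [v_4], [v_5], [v_6], [v_7], [v_8]
  1-simplices (12): [v_0,v_1], [v_0,v_5], [v_1,v_5], [v_2,v_5], [v_2,v_6], [v_3,v_4], [v_3,v_5], [v_4,v_5], [v_5,v_6], [v_5,v_7], [v_5,v_8], [v_7,v_8]

Hence C_0 ≅ Z^9, C_1 ≅ Z^12.

The boundary map ∂_1: C_1 → C_0 sends each edge [p,q] (with p < q) to q − p. For instance
  ∂[v_3,v_4] = [v_4] − [v_3].
This gives a 9×12 integer matrix of rank 8; reducing to Smith normal form yields diagonal entries (1,1,1,1,1,1,1,1).

Reading off H_k = ker ∂_k / im ∂_{k+1}:

  H_0: rank C_0 − rank ∂_1 = 9 − 8 = 1, and the invariant factors of ∂_1 are all 1, so H_0 = Z.
  H_1: rank ker ∂_1 − rank ∂_2 = (12 − 8) − 0 = 4, and there is no ∂_2, so H_1 = Z^4.

As a check, the Euler characteristic is 9 − 12 = -3, which agrees with 1 − 4 = -3.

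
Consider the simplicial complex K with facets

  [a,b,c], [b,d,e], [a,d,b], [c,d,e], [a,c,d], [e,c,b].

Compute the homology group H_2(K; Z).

H_2 ≅ Z.

K has 5 vertices, 9 edges, 6 triangles.
rank ∂_2 = 5, rank ∂_3 = 0 ⇒ b_2 = 6 − 5 − 0 = 1. So H_2 = Z.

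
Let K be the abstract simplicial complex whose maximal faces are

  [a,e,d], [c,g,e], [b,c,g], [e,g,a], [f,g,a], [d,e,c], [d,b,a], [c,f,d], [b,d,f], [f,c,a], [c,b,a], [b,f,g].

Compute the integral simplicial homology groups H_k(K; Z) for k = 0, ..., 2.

H_0 = Z,  H_1 = Z/2Z,  H_2 = 0.

Order the vertices as a < b < c < d < e < f < g. Listing each simplex with vertices in this order, K has dimension 2 with simplices:

  0-simplices (7): a, b, c, d, e, f, g
  1-simplices (18): ab, ac, ad, ae, af, ag, bc, bd, bf, bg, cd, ce, cf, cg, de, df, eg, fg
  2-simplices (12): abc, abd, acf, ade, aeg, afg, bcg, bdf, bfg, cde, cdf, ceg

Hence C_0 ≅ Z^7, C_1 ≅ Z^18, C_2 ≅ Z^12.

The boundary map ∂_1: C_1 → C_0 sends each edge [p,q] (with p < q) to q − p. For instance
  ∂bc = c − b.
As a 7×18 matrix over Z this has rank 6, with invariant factors (1,1,1,1,1,1).

∂_2: C_2 → C_1 maps a triangle to the signed sum of its edges. For instance
  ∂abc = bc − ac + ab,
  ∂bcg = cg − bg + bc.
The 18×12 boundary matrix has rank 12 and Smith normal form diag(1,1,1,1,1,1,1,1,1,1,1,2).

From H_k ≅ ker(∂_k) / im(∂_{k+1}) we obtain:

  H_0: rank C_0 − rank ∂_1 = 7 − 6 = 1, and the invariant factors of ∂_1 are all 1, so H_0 = Z.
  H_1: rank ker ∂_1 − rank ∂_2 = (18 − 6) − 12 = 0, and ∂_2 has invariant factor 2 > 1, so H_1 = Z/2Z.
  H_2: rank ker ∂_2 − rank ∂_3 = (12 − 12) − 0 = 0, and there is no ∂_3, so H_2 = 0.

As a check, the Euler characteristic is 7 − 18 + 12 = 1, which agrees with 1 − 0 + 0 = 1.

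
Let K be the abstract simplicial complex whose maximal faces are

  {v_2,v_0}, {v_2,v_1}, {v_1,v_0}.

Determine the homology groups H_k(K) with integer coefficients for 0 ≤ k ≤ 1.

H_0 ≅ Z,  H_1 ≅ Z.

We work with the vertex ordering v_0 < v_1 < v_2. The simplices of K, each written with vertices in increasing order, are:

  0-simplices (3): [v_0], [v_1], [v_2]
  1-simplices (3): [v_0,v_1], [v_0,v_2], [v_1,v_2]

so the chain groups are C_0 ≅ Z^3, C_1 ≅ Z^3.

The boundary map ∂_1: C_1 → C_0 maps an edge to its endpoints' difference, ∂[p,q] = q − p.
The 3×3 boundary matrix has rank 2 and Smith normal form diag(1,1).

Computing H_k = (kernel of ∂_k) / (image of ∂_{k+1}):

  H_0: rank C_0 − rank ∂_1 = 3 − 2 = 1, and the invariant factors of ∂_1 are all 1, so H_0 ≅ Z.
  H_1: rank ker ∂_1 − rank ∂_2 = (3 − 2) − 0 = 1, and there is no ∂_2, so H_1 ≅ Z.

As a check, the Euler characteristic is 3 − 3 = 0, which agrees with 1 − 1 = 0.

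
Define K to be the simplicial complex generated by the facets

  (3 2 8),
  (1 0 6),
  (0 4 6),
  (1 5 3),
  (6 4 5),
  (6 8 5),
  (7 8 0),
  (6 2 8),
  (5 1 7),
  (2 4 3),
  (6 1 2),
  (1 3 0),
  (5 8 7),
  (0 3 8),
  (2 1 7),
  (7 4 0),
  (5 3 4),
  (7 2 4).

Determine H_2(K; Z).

Fix the vertex order 0 < 1 < 2 < 3 < 4 < 5 < 6 < 7 < 8 and write every simplex with vertices in increasing order. Then dim K = 2 and the simplices of K are:

  0-simplices (9): [0], [1], [2], [3], [4], [5], [6], [7], [8]
  1-simplices (27): (27 of them)
  2-simplices (18): [0,1,3], [0,1,6], [0,3,8], [0,4,6], [0,4,7], [0,7,8], [1,2,6], [1,2,7], [1,3,5], [1,5,7], [2,3,4], [2,3,8], [2,4,7], [2,6,8], [3,4,5], [4,5,6], [5,6,8], [5,7,8]

giving chain groups C_0 ≅ Z^9, C_1 ≅ Z^27, C_2 ≅ Z^18.

∂_1: C_1 → C_0 is given by ∂[p,q] = [q] − [p]. For instance
  ∂[4,6] = [6] − [4].
The resulting 9×27 matrix has rank 8, and its Smith normal form has invariant factors (1,1,1,1,1,1,1,1).

The boundary map ∂_2: C_2 → C_1 acts by ∂[p,q,r] = [q,r] − [p,r] + [p,q]. For instance
  ∂[5,6,8] = [6,8] − [5,8] + [5,6],
  ∂[1,3,5] = [3,5] − [1,5] + [1,3].
As a 27×18 matrix over Z this has rank 17, with invariant factors (1,1,1,1,1,1,1,1,1,1,1,1,1,1,1,1,1).

Computing H_k = (kernel of ∂_k) / (image of ∂_{k+1}):

  H_2: rank ker ∂_2 − rank ∂_3 = (18 − 17) − 0 = 1, and there is no ∂_3, so H_2 = Z.

H_2 = Z.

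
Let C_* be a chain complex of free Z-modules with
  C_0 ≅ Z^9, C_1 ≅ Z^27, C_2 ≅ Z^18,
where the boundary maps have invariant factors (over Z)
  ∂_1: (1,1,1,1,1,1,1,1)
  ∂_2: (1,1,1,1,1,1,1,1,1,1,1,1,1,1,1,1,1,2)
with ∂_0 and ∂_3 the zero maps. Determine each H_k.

H_0 ≅ Z,  H_1 ≅ Z × Z/2,  H_2 = 0.

H_0: b_0 = 9 − 0 − 8 = 1; torsion from ∂_1 factors > 1: none. So H_0 ≅ Z.
H_1: b_1 = 27 − 8 − 18 = 1; torsion from ∂_2 factors > 1: [2]. So H_1 ≅ Z × Z/2.
H_2: b_2 = 18 − 18 − 0 = 0; torsion from ∂_3 factors > 1: none. So H_2 ≅ 0.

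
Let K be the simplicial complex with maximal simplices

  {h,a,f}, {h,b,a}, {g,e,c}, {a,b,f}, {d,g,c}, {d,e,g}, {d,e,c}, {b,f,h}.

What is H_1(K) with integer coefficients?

H_1 ≅ 0.

K has 8 vertices, 12 edges, 8 triangles.
rank ∂_1 = 6, rank ∂_2 = 6 ⇒ b_1 = 12 − 6 − 6 = 0; all invariant factors of ∂_2 are 1 so no torsion. So H_1 = 0.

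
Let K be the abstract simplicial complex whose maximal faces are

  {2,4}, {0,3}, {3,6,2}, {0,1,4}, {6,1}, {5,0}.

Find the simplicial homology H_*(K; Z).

H_0 = Z,  H_1 = Z^2,  H_2 = 0.

We work with the vertex ordering 0 < 1 < 2 < 3 < 4 < 5 < 6. The simplices of K, each written with vertices in increasing order, are:

  0-simplices (7): [0], [1], [2], [3], [4], [5], [6]
  1-simplices (10): [0,1], [0,3], [0,4], [0,5], [1,4], [1,6], [2,3], [2,4], [2,6], [3,6]
  2-simplices (2): [0,1,4], [2,3,6]

so the chain groups are C_0 ≅ Z^7, C_1 ≅ Z^10, C_2 ≅ Z^2.

The boundary map ∂_1: C_1 → C_0 maps an edge to its endpoints' difference, ∂[p,q] = q − p.
The 7×10 boundary matrix has rank 6 and Smith normal form diag(1,1,1,1,1,1).

∂_2: C_2 → C_1 maps a triangle to the signed sum of its edges. For instance
  ∂[2,3,6] = [3,6] − [2,6] + [2,3],
  ∂[0,1,4] = [1,4] − [0,4] + [0,1].
As a 10×2 matrix over Z this has rank 2, with invariant factors (1,1).

Reading off H_k = ker ∂_k / im ∂_{k+1}:

  H_0: rank C_0 − rank ∂_1 = 7 − 6 = 1, and the invariant factors of ∂_1 are all 1, so H_0 ≅ Z.
  H_1: rank ker ∂_1 − rank ∂_2 = (10 − 6) − 2 = 2, and the invariant factors of ∂_2 are all 1, so H_1 ≅ Z^2.
  H_2: rank ker ∂_2 − rank ∂_3 = (2 − 2) − 0 = 0, and there is no ∂_3, so H_2 ≅ 0.

As a check, the Euler characteristic is 7 − 10 + 2 = -1, which agrees with 1 − 2 + 0 = -1.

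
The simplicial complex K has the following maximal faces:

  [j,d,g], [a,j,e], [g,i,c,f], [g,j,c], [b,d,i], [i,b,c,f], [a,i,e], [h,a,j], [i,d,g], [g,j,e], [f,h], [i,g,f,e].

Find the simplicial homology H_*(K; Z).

Fix the vertex order a < b < c < d < e < f < g < h < i < j and write every simplex with vertices in increasing order. Then dim K = 3 and the simplices of K are:

  0-simplices (10): a, b, c, d, e, f, g, h, i, j
  1-simplices (25): ae, ah, ai, aj, bc, bd, bf, bi, cf, cg, ci, cj, dg, di, dj, ef, eg, ei, ej, fg, fh, fi, gi, gj, hj
  2-simplices (18): aei, aej, ahj, bcf, bci, bdi, bfi, cfg, cfi, cgi, cgj, dgi, dgj, efg, efi, egi, egj, fgi
  3-simplices (3): bcfi, cfgi, efgi

Hence C_0 ≅ Z^10, C_1 ≅ Z^25, C_2 ≅ Z^18, C_3 ≅ Z^3.

∂_1: C_1 → C_0 is given by ∂[p,q] = [q] − [p].
This gives a 10×25 integer matrix of rank 9; reducing to Smith normal form yields diagonal entries (1,1,1,1,1,1,1,1,1).

∂_2: C_2 → C_1 sends each 2-simplex [p,q,r] to [q,r] − [p,r] + [p,q]. For instance
  ∂bci = ci − bi + bc,
  ∂bcf = cf − bf + bc.
As a 25×18 matrix over Z this has rank 15, with invariant factors (1,1,1,1,1,1,1,1,1,1,1,1,1,1,1).

Boundary ∂_3: C_3 → C_2 sends each 3-simplex σ to the alternating sum Σ_i (−1)^i (σ with its i-th vertex removed). For instance
  ∂efgi = fgi − egi + efi − efg,
  ∂bcfi = cfi − bfi + bci − bcf.
The resulting 18×3 matrix has rank 3, and its Smith normal form has invariant factors (1,1,1).

Now H_k = ker ∂_k / im ∂_{k+1}, so:

  H_0: rank C_0 − rank ∂_1 = 10 − 9 = 1, and the invariant factors of ∂_1 are all 1, so H_0 ≅ Z.
  H_1: rank ker ∂_1 − rank ∂_2 = (25 − 9) − 15 = 1, and the invariant factors of ∂_2 are all 1, so H_1 ≅ Z.
  H_2: rank ker ∂_2 − rank ∂_3 = (18 − 15) − 3 = 0, and the invariant factors of ∂_3 are all 1, so H_2 ≅ 0.
  H_3: rank ker ∂_3 − rank ∂_4 = (3 − 3) − 0 = 0, and there is no ∂_4, so H_3 ≅ 0.

H_0 ≅ Z,  H_1 ≅ Z,  H_2 = 0,  H_3 = 0.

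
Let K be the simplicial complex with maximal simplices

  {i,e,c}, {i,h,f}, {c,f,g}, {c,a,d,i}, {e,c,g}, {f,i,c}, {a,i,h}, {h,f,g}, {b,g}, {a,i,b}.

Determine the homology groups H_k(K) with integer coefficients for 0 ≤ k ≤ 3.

Fix the vertex order a < b < c < d < e < f < g < h < i and write every simplex with vertices in increasing order. Then dim K = 3 and the simplices of K are:

  0-simplices (9): a, b, c, d, e, f, g, h, i
  1-simplices (20): ab, ac, ad, ah, ai, bg, bi, cd, ce, cf, cg, ci, di, eg, ei, fg, fh, fi, gh, hi
  2-simplices (12): abi, acd, aci, adi, ahi, cdi, ceg, cei, cfg, cfi, fgh, fhi
  3-simplices (1): acdi

Hence C_0 ≅ Z^9, C_1 ≅ Z^20, C_2 ≅ Z^12, C_3 ≅ Z^1.

∂_1: C_1 → C_0 is given by ∂[p,q] = [q] − [p]. For instance
  ∂bi = i − b.
The 9×20 boundary matrix has rank 8 and Smith normal form diag(1,1,1,1,1,1,1,1).

The boundary map ∂_2: C_2 → C_1 maps a triangle to the signed sum of its edges. For instance
  ∂ahi = hi − ai + ah,
  ∂cei = ei − ci + ce.
The resulting 20×12 matrix has rank 11, and its Smith normal form has invariant factors (1,1,1,1,1,1,1,1,1,1,1).

∂_3: C_3 → C_2 sends each 3-simplex σ to the alternating sum Σ_i (−1)^i (σ with its i-th vertex removed). For instance
  ∂acdi = cdi − adi + aci − acd.
The 12×1 boundary matrix has rank 1 and Smith normal form diag(1).

Computing H_k = (kernel of ∂_k) / (image of ∂_{k+1}):

  H_0: rank C_0 − rank ∂_1 = 9 − 8 = 1, and the invariant factors of ∂_1 are all 1, so H_0 ≅ Z.
  H_1: rank ker ∂_1 − rank ∂_2 = (20 − 8) − 11 = 1, and the invariant factors of ∂_2 are all 1, so H_1 ≅ Z.
  H_2: rank ker ∂_2 − rank ∂_3 = (12 − 11) − 1 = 0, and the invariant factors of ∂_3 are all 1, so H_2 ≅ 0.
  H_3: rank ker ∂_3 − rank ∂_4 = (1 − 1) − 0 = 0, and there is no ∂_4, so H_3 ≅ 0.

As a check, the Euler characteristic is 9 − 20 + 12 − 1 = 0, which agrees with 1 − 1 + 0 − 0 = 0.

H_0 ≅ Z,  H_1 ≅ Z,  H_2 = 0,  H_3 = 0.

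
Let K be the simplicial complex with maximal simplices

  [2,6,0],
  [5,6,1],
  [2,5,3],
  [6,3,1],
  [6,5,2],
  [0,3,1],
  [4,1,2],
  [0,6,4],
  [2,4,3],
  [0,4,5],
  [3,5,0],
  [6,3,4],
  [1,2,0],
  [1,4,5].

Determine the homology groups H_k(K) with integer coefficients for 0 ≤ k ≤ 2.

We work with the vertex ordering 0 < 1 < 2 < 3 < 4 < 5 < 6. The simplices of K, each written with vertices in increasing order, are:

  0-simplices (7): [0], [1], [2], [3], [4], [5], [6]
  1-simplices (21): [0,1], [0,2], [0,3], [0,4], [0,5], [0,6], [1,2], [1,3], [1,4], [1,5], [1,6], [2,3], [2,4], [2,5], [2,6], [3,4], [3,5], [3,6], [4,5], [4,6], [5,6]
  2-simplices (14): [0,1,2], [0,1,3], [0,2,6], [0,3,5], [0,4,5], [0,4,6], [1,2,4], [1,3,6], [1,4,5], [1,5,6], [2,3,4], [2,3,5], [2,5,6], [3,4,6]

Hence C_0 ≅ Z^7, C_1 ≅ Z^21, C_2 ≅ Z^14.

The boundary map ∂_1: C_1 → C_0 sends each edge [p,q] (with p < q) to q − p.
The 7×21 boundary matrix has rank 6 and Smith normal form diag(1,1,1,1,1,1).

Boundary ∂_2: C_2 → C_1 sends each 2-simplex [p,q,r] to [q,r] − [p,r] + [p,q]. For instance
  ∂[3,4,6] = [4,6] − [3,6] + [3,4],
  ∂[1,4,5] = [4,5] − [1,5] + [1,4].
The resulting 21×14 matrix has rank 13, and its Smith normal form has invariant factors (1,1,1,1,1,1,1,1,1,1,1,1,1).

Reading off H_k = ker ∂_k / im ∂_{k+1}:

  H_0: rank C_0 − rank ∂_1 = 7 − 6 = 1, and the invariant factors of ∂_1 are all 1, so H_0 = Z.
  H_1: rank ker ∂_1 − rank ∂_2 = (21 − 6) − 13 = 2, and the invariant factors of ∂_2 are all 1, so H_1 = Z^2.
  H_2: rank ker ∂_2 − rank ∂_3 = (14 − 13) − 0 = 1, and there is no ∂_3, so H_2 = Z.

H_0 ≅ Z,  H_1 ≅ Z^2,  H_2 ≅ Z.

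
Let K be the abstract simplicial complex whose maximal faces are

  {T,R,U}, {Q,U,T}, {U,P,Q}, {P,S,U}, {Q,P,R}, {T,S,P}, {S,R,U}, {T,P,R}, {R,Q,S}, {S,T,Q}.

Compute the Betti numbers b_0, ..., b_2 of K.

b_0 = 1, b_1 = 0, b_2 = 0.

Fix the vertex order P < Q < R < S < T < U and write every simplex with vertices in increasing order. Then dim K = 2 and the simplices of K are:

  0-simplices (6): P, Q, R, S, T, U
  1-simplices (15): PQ, PR, PS, PT, PU, QR, QS, QT, QU, RS, RT, RU, ST, SU, TU
  2-simplices (10): PQR, PQU, PRT, PST, PSU, QRS, QST, QTU, RSU, RTU

Hence C_0 ≅ Z^6, C_1 ≅ Z^15, C_2 ≅ Z^10.

Boundary ∂_1: C_1 → C_0 maps an edge to its endpoints' difference, ∂[p,q] = q − p. For instance
  ∂QR = R − Q.
This gives a 6×15 integer matrix of rank 5; reducing to Smith normal form yields diagonal entries (1,1,1,1,1).

Boundary ∂_2: C_2 → C_1 maps a triangle to the signed sum of its edges. For instance
  ∂QST = ST − QT + QS,
  ∂PRT = RT − PT + PR.
This gives a 15×10 integer matrix of rank 10; reducing to Smith normal form yields diagonal entries (1,1,1,1,1,1,1,1,1,2).

Computing H_k = (kernel of ∂_k) / (image of ∂_{k+1}):

  H_0: rank C_0 − rank ∂_1 = 6 − 5 = 1, and the invariant factors of ∂_1 are all 1, so H_0 = Z.
  H_1: rank ker ∂_1 − rank ∂_2 = (15 − 5) − 10 = 0, and ∂_2 has invariant factor 2 > 1, so H_1 = Z_2.
  H_2: rank ker ∂_2 − rank ∂_3 = (10 − 10) − 0 = 0, and there is no ∂_3, so H_2 = 0.

Hence the Betti numbers are b_0 = 1, b_1 = 0, b_2 = 0.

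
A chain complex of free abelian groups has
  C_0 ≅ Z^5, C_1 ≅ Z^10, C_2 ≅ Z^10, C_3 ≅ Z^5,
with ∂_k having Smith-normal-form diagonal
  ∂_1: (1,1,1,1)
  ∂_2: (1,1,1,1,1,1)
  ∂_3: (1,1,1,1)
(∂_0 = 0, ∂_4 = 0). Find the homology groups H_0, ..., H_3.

H_0: b_0 = 5 − 0 − 4 = 1; torsion from ∂_1 factors > 1: none. So H_0 = Z.
H_1: b_1 = 10 − 4 − 6 = 0; torsion from ∂_2 factors > 1: none. So H_1 = 0.
H_2: b_2 = 10 − 6 − 4 = 0; torsion from ∂_3 factors > 1: none. So H_2 = 0.
H_3: b_3 = 5 − 4 − 0 = 1; torsion from ∂_4 factors > 1: none. So H_3 = Z.

H_0 = Z,  H_1 = 0,  H_2 = 0,  H_3 = Z.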